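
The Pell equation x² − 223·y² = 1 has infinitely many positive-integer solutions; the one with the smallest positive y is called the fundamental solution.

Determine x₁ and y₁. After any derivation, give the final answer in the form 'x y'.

d=223: √d = [14; 1,13,1,28] (ℓ=4, even), read p_3/q_3
i=0: a=14 ⇒ p=14, q=1
i=1: a=1 ⇒ p=15, q=1
i=2: a=13 ⇒ p=209, q=14
i=3: a=1 ⇒ p=224, q=15
fundamental: x₁=224, y₁=15  (since 50176 − 223·225 = 1)

224 15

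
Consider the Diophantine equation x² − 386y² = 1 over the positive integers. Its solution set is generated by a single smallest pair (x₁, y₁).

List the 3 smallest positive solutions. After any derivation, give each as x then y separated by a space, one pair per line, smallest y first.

111555 5678
24889036049 1266818580
5552992832780835 282639893378122

d=386: √d = [19; 1,1,1,4,1,18,1,4,1,1,1,38] (ℓ=12, even), read p_11/q_11
step 0: (19, 1)  from 19·(1,0) + (0,1)
…
step 10: (72163, 3673)  from 1·(39392,2005) + (32771,1668)
step 11: (111555, 5678)  from 1·(72163,3673) + (39392,2005)
fundamental: x₁=111555, y₁=5678  (since 12444518025 − 386·32239684 = 1)
(111555+5678√386)^2 = 24889036049 + 1266818580√386
(111555+5678√386)^3 = 5552992832780835 + 282639893378122√386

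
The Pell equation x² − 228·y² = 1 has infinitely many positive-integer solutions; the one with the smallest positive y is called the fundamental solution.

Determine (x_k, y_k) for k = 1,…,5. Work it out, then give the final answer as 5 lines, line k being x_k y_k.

d=228: √d = [15; 10,30] (ℓ=2, even), read p_1/q_1
k=0  a_k=15  p_k/q_k = 15/1
k=1  a_k=10  p_k/q_k = 151/10
→ (151, 10).  Check: 151²=22801, 228·10²=22800, difference 1.
n=2: (151,10)∘(151,10) = (151·151+228·10·10, 151·10+10·151) = (45601,3020)
n=3: (45601,3020)∘(151,10) = (151·45601+228·10·3020, 151·3020+10·45601) = (13771351,912030)
n=4: (13771351,912030)∘(151,10) = (151·13771351+228·10·912030, 151·912030+10·13771351) = (4158902401,275430040)
n=5: (4158902401,275430040)∘(151,10) = (151·4158902401+228·10·275430040, 151·275430040+10·4158902401) = (1255974753751,83178960050)

151 10
45601 3020
13771351 912030
4158902401 275430040
1255974753751 83178960050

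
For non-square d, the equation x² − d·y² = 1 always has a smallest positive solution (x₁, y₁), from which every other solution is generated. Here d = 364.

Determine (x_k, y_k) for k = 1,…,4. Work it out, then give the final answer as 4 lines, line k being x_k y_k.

d=364: √d = [19; 12,1,2,3,1,8,1,3,2,1,12,38] (ℓ=12, even), read p_11/q_11
k=0  a_k=19  p_k/q_k = 19/1
k=1  a_k=12  p_k/q_k = 229/12
k=2  a_k=1  p_k/q_k = 248/13
k=3  a_k=2  p_k/q_k = 725/38
k=4  a_k=3  p_k/q_k = 2423/127
k=5  a_k=1  p_k/q_k = 3148/165
…
k=9  a_k=2  p_k/q_k = 270499/14178
k=10  a_k=1  p_k/q_k = 390371/20461
k=11  a_k=12  p_k/q_k = 4954951/259710
→ (4954951, 259710).  Check: 4954951²=24551539412401, 364·259710²=24551539412400, difference 1.
(x_2, y_2) = (4954951·4954951 + 364·259710·259710, 4954951·259710 + 259710·4954951) = (49103078824801, 2573700648420)
(x_3, y_3) = (4954951·49103078824801 + 364·259710·2573700648420, 4954951·2573700648420 + 259710·49103078824801) = (486606699052048124551, 25505121203178395130)
(x_4, y_4) = (4954951·486606699052048124551 + 364·259710·25505121203178395130, 4954951·25505121203178395130 + 259710·486606699052048124551) = (4822224700149240710505379201, 252753251621617410554928840)

4954951 259710
49103078824801 2573700648420
486606699052048124551 25505121203178395130
4822224700149240710505379201 252753251621617410554928840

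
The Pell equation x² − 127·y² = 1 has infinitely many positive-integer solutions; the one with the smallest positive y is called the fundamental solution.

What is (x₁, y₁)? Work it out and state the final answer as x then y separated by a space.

4730624 419775

d=127: √d = [11; 3,1,2,2,7,11,7,2,2,1,3,22] (ℓ=12, even), read p_11/q_11
i=0: a=11 ⇒ p=11, q=1
i=1: a=3 ⇒ p=34, q=3
i=2: a=1 ⇒ p=45, q=4
i=3: a=2 ⇒ p=124, q=11
i=4: a=2 ⇒ p=293, q=26
i=5: a=7 ⇒ p=2175, q=193
…
i=7: a=7 ⇒ p=171701, q=15236
i=8: a=2 ⇒ p=367620, q=32621
i=9: a=2 ⇒ p=906941, q=80478
i=10: a=1 ⇒ p=1274561, q=113099
i=11: a=3 ⇒ p=4730624, q=419775
(x₁, y₁) = (4730624, 419775);  4730624² − 127·419775² = 1 ✓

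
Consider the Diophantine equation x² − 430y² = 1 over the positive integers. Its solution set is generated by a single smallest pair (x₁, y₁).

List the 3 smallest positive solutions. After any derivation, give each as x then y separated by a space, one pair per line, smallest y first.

√430 → a₀=20, period (1,2,1,3,1,…,2,1,40); ℓ=14 even so k=13
step 0: (20, 1)  from 20·(1,0) + (0,1)
step 1: (21, 1)  from 1·(20,1) + (1,0)
step 2: (62, 3)  from 2·(21,1) + (20,1)
…
step 4: (311, 15)  from 3·(83,4) + (62,3)
step 5: (394, 19)  from 1·(311,15) + (83,4)
step 6: (2675, 129)  from 6·(394,19) + (311,15)
step 7: (21794, 1051)  from 8·(2675,129) + (394,19)
step 8: (133439, 6435)  from 6·(21794,1051) + (2675,129)
step 9: (155233, 7486)  from 1·(133439,6435) + (21794,1051)
…
step 11: (754371, 36379)  from 1·(599138,28893) + (155233,7486)
step 12: (2107880, 101651)  from 2·(754371,36379) + (599138,28893)
step 13: (2862251, 138030)  from 1·(2107880,101651) + (754371,36379)
fundamental: x₁=2862251, y₁=138030  (since 8192480787001 − 430·19052280900 = 1)
k=2:  x_2 = 2862251·2862251+430·138030·138030 = 16384961574001,  y_2 = 2862251·138030+138030·2862251 = 790153011060
k=3:  x_3 = 2862251·16384961574001+430·138030·790153011060 = 93795745300289010251,  y_3 = 2862251·790153011060+138030·16384961574001 = 4523232492118854090

2862251 138030
16384961574001 790153011060
93795745300289010251 4523232492118854090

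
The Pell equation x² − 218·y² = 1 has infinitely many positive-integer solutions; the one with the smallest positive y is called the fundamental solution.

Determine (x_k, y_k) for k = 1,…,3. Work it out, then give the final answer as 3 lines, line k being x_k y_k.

126003 8534
31753512017 2150619204
8002075549230099 541968943114690

√218 = [14; 1,3,3,1,28, …], period ℓ=5 (odd) → k=9
step 0: (14, 1)  from 14·(1,0) + (0,1)
…
step 2: (59, 4)  from 3·(15,1) + (14,1)
…
step 4: (251, 17)  from 1·(192,13) + (59,4)
step 5: (7220, 489)  from 28·(251,17) + (192,13)
step 6: (7471, 506)  from 1·(7220,489) + (251,17)
…
step 8: (96370, 6527)  from 3·(29633,2007) + (7471,506)
step 9: (126003, 8534)  from 1·(96370,6527) + (29633,2007)
→ (126003, 8534).  Check: 126003²=15876756009, 218·8534²=15876756008, difference 1.
(x_2, y_2) = (126003·126003 + 218·8534·8534, 126003·8534 + 8534·126003) = (31753512017, 2150619204)
(x_3, y_3) = (126003·31753512017 + 218·8534·2150619204, 126003·2150619204 + 8534·31753512017) = (8002075549230099, 541968943114690)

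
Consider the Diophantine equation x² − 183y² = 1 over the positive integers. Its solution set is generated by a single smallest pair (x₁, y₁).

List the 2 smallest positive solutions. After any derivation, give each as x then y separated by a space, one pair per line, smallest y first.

√183 → a₀=13, period (1,1,8,1,1,26); ℓ=6 even so k=5
step 0: (13, 1)  from 13·(1,0) + (0,1)
step 1: (14, 1)  from 1·(13,1) + (1,0)
step 2: (27, 2)  from 1·(14,1) + (13,1)
step 3: (230, 17)  from 8·(27,2) + (14,1)
step 4: (257, 19)  from 1·(230,17) + (27,2)
step 5: (487, 36)  from 1·(257,19) + (230,17)
(x₁, y₁) = (487, 36);  487² − 183·36² = 1 ✓
(x_2, y_2) = (487·487 + 183·36·36, 487·36 + 36·487) = (474337, 35064)

487 36
474337 35064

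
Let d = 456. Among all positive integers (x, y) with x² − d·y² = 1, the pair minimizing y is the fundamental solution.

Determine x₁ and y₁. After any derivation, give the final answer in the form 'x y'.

1025 48

[21; 2,1,4,1,2,42] for √456; ℓ=6 ⇒ convergent index 5
a_0=21:  p_0=21·1+0=21,  q_0=21·0+1=1
a_1=2:  p_1=2·21+1=43,  q_1=2·1+0=2
…
a_3=4:  p_3=4·64+43=299,  q_3=4·3+2=14
a_4=1:  p_4=1·299+64=363,  q_4=1·14+3=17
a_5=2:  p_5=2·363+299=1025,  q_5=2·17+14=48
→ (1025, 48).  Check: 1025²=1050625, 456·48²=1050624, difference 1.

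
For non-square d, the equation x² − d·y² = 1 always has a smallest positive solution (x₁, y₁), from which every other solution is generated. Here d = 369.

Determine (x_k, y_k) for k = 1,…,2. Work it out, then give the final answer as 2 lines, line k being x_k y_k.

√369 = [19; 4,1,3,2,7,4,7,2,3,1,4,38, …], period ℓ=12 (even) → k=11
k=0  a_k=19  p_k/q_k = 19/1
…
k=6  a_k=4  p_k/q_k = 25414/1323
k=7  a_k=7  p_k/q_k = 184045/9581
…
k=10  a_k=1  p_k/q_k = 1758061/91521
k=11  a_k=4  p_k/q_k = 8396801/437120
→ (8396801, 437120).  Check: 8396801²=70506267033601, 369·437120²=70506267033600, difference 1.
(8396801+437120√369)^2 = 141012534067201 + 7340819306240√369

8396801 437120
141012534067201 7340819306240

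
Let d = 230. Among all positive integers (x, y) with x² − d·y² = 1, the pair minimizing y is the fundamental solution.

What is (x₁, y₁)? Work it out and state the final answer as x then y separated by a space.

[15; 6,30] for √230; ℓ=2 ⇒ convergent index 1
a_0=15:  p_0=15·1+0=15,  q_0=15·0+1=1
a_1=6:  p_1=6·15+1=91,  q_1=6·1+0=6
(x₁, y₁) = (91, 6);  91² − 230·6² = 1 ✓

91 6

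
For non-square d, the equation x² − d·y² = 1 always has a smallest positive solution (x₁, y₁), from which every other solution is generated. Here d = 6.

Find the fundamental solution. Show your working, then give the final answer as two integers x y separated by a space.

√6 = [2; 2,4, …], period ℓ=2 (even) → k=1
a_0=2:  p_0=2·1+0=2,  q_0=2·0+1=1
a_1=2:  p_1=2·2+1=5,  q_1=2·1+0=2
→ (5, 2).  Check: 5²=25, 6·2²=24, difference 1.

5 2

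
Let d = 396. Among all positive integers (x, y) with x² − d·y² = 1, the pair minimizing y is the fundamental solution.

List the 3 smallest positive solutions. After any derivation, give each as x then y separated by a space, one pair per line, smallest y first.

199 10
79201 3980
31521799 1584030

d=396: √d = [19; 1,8,1,38] (ℓ=4, even), read p_3/q_3
i=0: a=19 ⇒ p=19, q=1
i=1: a=1 ⇒ p=20, q=1
i=2: a=8 ⇒ p=179, q=9
i=3: a=1 ⇒ p=199, q=10
fundamental: x₁=199, y₁=10  (since 39601 − 396·100 = 1)
(x_2, y_2) = (199·199 + 396·10·10, 199·10 + 10·199) = (79201, 3980)
(x_3, y_3) = (199·79201 + 396·10·3980, 199·3980 + 10·79201) = (31521799, 1584030)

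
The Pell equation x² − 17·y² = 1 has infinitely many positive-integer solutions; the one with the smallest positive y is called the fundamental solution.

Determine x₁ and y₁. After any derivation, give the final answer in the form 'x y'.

33 8

d=17: √d = [4; 8] (ℓ=1, odd), read p_1/q_1
k=0  a_k=4  p_k/q_k = 4/1
k=1  a_k=8  p_k/q_k = 33/8
(x₁, y₁) = (33, 8);  33² − 17·8² = 1 ✓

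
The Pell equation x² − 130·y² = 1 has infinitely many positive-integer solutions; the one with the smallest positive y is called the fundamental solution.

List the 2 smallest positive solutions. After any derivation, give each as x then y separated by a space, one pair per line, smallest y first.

d=130: √d = [11; 2,2,22] (ℓ=3, odd), read p_5/q_5
a_0=11:  p_0=11·1+0=11,  q_0=11·0+1=1
…
a_4=2:  p_4=2·1277+57=2611,  q_4=2·112+5=229
a_5=2:  p_5=2·2611+1277=6499,  q_5=2·229+112=570
(x₁, y₁) = (6499, 570);  6499² − 130·570² = 1 ✓
(x_2, y_2) = (6499·6499 + 130·570·570, 6499·570 + 570·6499) = (84474001, 7408860)

6499 570
84474001 7408860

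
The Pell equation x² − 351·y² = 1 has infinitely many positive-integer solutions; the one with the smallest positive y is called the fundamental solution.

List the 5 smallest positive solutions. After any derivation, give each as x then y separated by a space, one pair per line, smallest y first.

√351 → a₀=18, period (1,2,1,3,2,2,2,3,1,2,1,36); ℓ=12 even so k=11
i=0: a=18 ⇒ p=18, q=1
i=1: a=1 ⇒ p=19, q=1
i=2: a=2 ⇒ p=56, q=3
i=3: a=1 ⇒ p=75, q=4
i=4: a=3 ⇒ p=281, q=15
i=5: a=2 ⇒ p=637, q=34
i=6: a=2 ⇒ p=1555, q=83
i=7: a=2 ⇒ p=3747, q=200
i=8: a=3 ⇒ p=12796, q=683
…
i=10: a=2 ⇒ p=45882, q=2449
i=11: a=1 ⇒ p=62425, q=3332
→ (62425, 3332).  Check: 62425²=3896880625, 351·3332²=3896880624, difference 1.
n=2: (62425,3332)∘(62425,3332) = (62425·62425+351·3332·3332, 62425·3332+3332·62425) = (7793761249,416000200)
n=3: (7793761249,416000200)∘(62425,3332) = (62425·7793761249+351·3332·416000200, 62425·416000200+3332·7793761249) = (973051091875225,51937624966668)
n=4: (973051091875225,51937624966668)∘(62425,3332) = (62425·973051091875225+351·3332·51937624966668, 62425·51937624966668+3332·973051091875225) = (121485428812828080001,6484412476672499600)
n=5: (121485428812828080001,6484412476672499600)∘(62425,3332) = (62425·121485428812828080001+351·3332·6484412476672499600, 62425·6484412476672499600+3332·121485428812828080001) = (15167455786308534696249625,809578897660623950093332)

62425 3332
7793761249 416000200
973051091875225 51937624966668
121485428812828080001 6484412476672499600
15167455786308534696249625 809578897660623950093332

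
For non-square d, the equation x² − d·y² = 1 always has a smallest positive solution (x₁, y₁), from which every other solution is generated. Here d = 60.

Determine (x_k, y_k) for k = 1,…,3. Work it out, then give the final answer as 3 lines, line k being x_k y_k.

31 4
1921 248
119071 15372

d=60: √d = [7; 1,2,1,14] (ℓ=4, even), read p_3/q_3
i=0: a=7 ⇒ p=7, q=1
i=1: a=1 ⇒ p=8, q=1
i=2: a=2 ⇒ p=23, q=3
i=3: a=1 ⇒ p=31, q=4
→ (31, 4).  Check: 31²=961, 60·4²=960, difference 1.
n=2: (31,4)∘(31,4) = (31·31+60·4·4, 31·4+4·31) = (1921,248)
n=3: (1921,248)∘(31,4) = (31·1921+60·4·248, 31·248+4·1921) = (119071,15372)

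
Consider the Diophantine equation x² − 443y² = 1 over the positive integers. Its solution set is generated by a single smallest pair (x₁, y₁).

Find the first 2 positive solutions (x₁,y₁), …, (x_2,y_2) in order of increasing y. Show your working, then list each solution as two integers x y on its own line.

[21; 21,42] for √443; ℓ=2 ⇒ convergent index 1
k=0  a_k=21  p_k/q_k = 21/1
k=1  a_k=21  p_k/q_k = 442/21
fundamental: x₁=442, y₁=21  (since 195364 − 443·441 = 1)
n=2: (442,21)∘(442,21) = (442·442+443·21·21, 442·21+21·442) = (390727,18564)

442 21
390727 18564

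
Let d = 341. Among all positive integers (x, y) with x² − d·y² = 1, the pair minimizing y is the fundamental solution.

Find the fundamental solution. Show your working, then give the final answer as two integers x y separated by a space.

10626551 575460

[18; 2,6,1,8,2,…,6,2,36] for √341; ℓ=14 ⇒ convergent index 13
step 0: (18, 1)  from 18·(1,0) + (0,1)
…
step 3: (277, 15)  from 1·(240,13) + (37,2)
…
step 6: (7645, 414)  from 1·(5189,281) + (2456,133)
…
step 12: (4953942, 268271)  from 6·(718667,38918) + (641940,34763)
step 13: (10626551, 575460)  from 2·(4953942,268271) + (718667,38918)
fundamental: x₁=10626551, y₁=575460  (since 112923586155601 − 341·331154211600 = 1)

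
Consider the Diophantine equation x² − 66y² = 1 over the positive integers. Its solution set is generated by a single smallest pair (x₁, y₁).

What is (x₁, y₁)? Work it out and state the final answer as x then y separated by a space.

√66 = [8; 8,16, …], period ℓ=2 (even) → k=1
step 0: (8, 1)  from 8·(1,0) + (0,1)
step 1: (65, 8)  from 8·(8,1) + (1,0)
fundamental: x₁=65, y₁=8  (since 4225 − 66·64 = 1)

65 8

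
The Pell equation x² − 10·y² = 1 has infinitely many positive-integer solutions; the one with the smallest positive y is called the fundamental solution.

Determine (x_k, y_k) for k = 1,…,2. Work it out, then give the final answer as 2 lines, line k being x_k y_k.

√10 = [3; 6, …], period ℓ=1 (odd) → k=1
i=0: a=3 ⇒ p=3, q=1
i=1: a=6 ⇒ p=19, q=6
fundamental: x₁=19, y₁=6  (since 361 − 10·36 = 1)
(x_2, y_2) = (19·19 + 10·6·6, 19·6 + 6·19) = (721, 228)

19 6
721 228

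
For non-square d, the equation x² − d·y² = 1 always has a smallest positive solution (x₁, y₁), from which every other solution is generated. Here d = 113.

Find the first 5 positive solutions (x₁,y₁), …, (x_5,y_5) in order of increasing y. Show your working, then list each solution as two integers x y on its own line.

√113 = [10; 1,1,1,2,2,1,1,1,20, …], period ℓ=9 (odd) → k=17
a_0=10:  p_0=10·1+0=10,  q_0=10·0+1=1
a_1=1:  p_1=1·10+1=11,  q_1=1·1+0=1
…
a_3=1:  p_3=1·21+11=32,  q_3=1·2+1=3
a_4=2:  p_4=2·32+21=85,  q_4=2·3+2=8
…
a_6=1:  p_6=1·202+85=287,  q_6=1·19+8=27
a_7=1:  p_7=1·287+202=489,  q_7=1·27+19=46
…
a_10=1:  p_10=1·16009+776=16785,  q_10=1·1506+73=1579
…
a_14=2:  p_14=2·131952+49579=313483,  q_14=2·12413+4664=29490
…
a_16=1:  p_16=1·445435+313483=758918,  q_16=1·41903+29490=71393
a_17=1:  p_17=1·758918+445435=1204353,  q_17=1·71393+41903=113296
(x₁, y₁) = (1204353, 113296);  1204353² − 113·113296² = 1 ✓
k=2:  x_2 = 1204353·1204353+113·113296·113296 = 2900932297217,  y_2 = 1204353·113296+113296·1204353 = 272896754976
k=3:  x_3 = 1204353·2900932297217+113·113296·272896754976 = 6987493029899166849,  y_3 = 1204353·272896754976+113296·2900932297217 = 657328051091107760
k=4:  x_4 = 1204353·6987493029899166849+113·113296·657328051091107760 = 16830816386073401651890177,  y_4 = 1204353·657328051091107760+113296·6987493029899166849 = 1583310020631184911403584
k=5:  x_5 = 1204353·16830816386073401651890177+113·113296·1583310020631184911403584 = 40540488414026331506287881514113,  y_5 = 1204353·1583310020631184911403584+113296·16830816386073401651890177 = 3813728346553801555156190094544

1204353 113296
2900932297217 272896754976
6987493029899166849 657328051091107760
16830816386073401651890177 1583310020631184911403584
40540488414026331506287881514113 3813728346553801555156190094544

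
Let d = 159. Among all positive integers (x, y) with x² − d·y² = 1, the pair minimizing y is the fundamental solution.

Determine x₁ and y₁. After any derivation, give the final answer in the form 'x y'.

1324 105

[12; 1,1,1,1,3,1,1,1,1,24] for √159; ℓ=10 ⇒ convergent index 9
a_0=12:  p_0=12·1+0=12,  q_0=12·0+1=1
a_1=1:  p_1=1·12+1=13,  q_1=1·1+0=1
…
a_3=1:  p_3=1·25+13=38,  q_3=1·2+1=3
a_4=1:  p_4=1·38+25=63,  q_4=1·3+2=5
a_5=3:  p_5=3·63+38=227,  q_5=3·5+3=18
a_6=1:  p_6=1·227+63=290,  q_6=1·18+5=23
…
a_8=1:  p_8=1·517+290=807,  q_8=1·41+23=64
a_9=1:  p_9=1·807+517=1324,  q_9=1·64+41=105
→ (1324, 105).  Check: 1324²=1752976, 159·105²=1752975, difference 1.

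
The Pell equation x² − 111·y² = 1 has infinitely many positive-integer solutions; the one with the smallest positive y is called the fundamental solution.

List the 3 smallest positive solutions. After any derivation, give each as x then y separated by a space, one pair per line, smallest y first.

d=111: √d = [10; 1,1,6,1,1,20] (ℓ=6, even), read p_5/q_5
k=0  a_k=10  p_k/q_k = 10/1
…
k=4  a_k=1  p_k/q_k = 158/15
k=5  a_k=1  p_k/q_k = 295/28
→ (295, 28).  Check: 295²=87025, 111·28²=87024, difference 1.
(x_2, y_2) = (295·295 + 111·28·28, 295·28 + 28·295) = (174049, 16520)
(x_3, y_3) = (295·174049 + 111·28·16520, 295·16520 + 28·174049) = (102688615, 9746772)

295 28
174049 16520
102688615 9746772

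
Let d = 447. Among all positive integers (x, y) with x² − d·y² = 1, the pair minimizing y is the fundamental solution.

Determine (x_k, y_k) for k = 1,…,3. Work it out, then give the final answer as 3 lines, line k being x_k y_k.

d=447: √d = [21; 7,42] (ℓ=2, even), read p_1/q_1
a_0=21:  p_0=21·1+0=21,  q_0=21·0+1=1
a_1=7:  p_1=7·21+1=148,  q_1=7·1+0=7
→ (148, 7).  Check: 148²=21904, 447·7²=21903, difference 1.
n=2: (148,7)∘(148,7) = (148·148+447·7·7, 148·7+7·148) = (43807,2072)
n=3: (43807,2072)∘(148,7) = (148·43807+447·7·2072, 148·2072+7·43807) = (12966724,613305)

148 7
43807 2072
12966724 613305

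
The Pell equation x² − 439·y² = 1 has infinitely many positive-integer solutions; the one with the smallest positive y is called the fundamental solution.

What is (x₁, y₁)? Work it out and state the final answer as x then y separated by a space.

440 21

√439 → a₀=20, period (1,19,1,40); ℓ=4 even so k=3
a_0=20:  p_0=20·1+0=20,  q_0=20·0+1=1
…
a_2=19:  p_2=19·21+20=419,  q_2=19·1+1=20
a_3=1:  p_3=1·419+21=440,  q_3=1·20+1=21
fundamental: x₁=440, y₁=21  (since 193600 − 439·441 = 1)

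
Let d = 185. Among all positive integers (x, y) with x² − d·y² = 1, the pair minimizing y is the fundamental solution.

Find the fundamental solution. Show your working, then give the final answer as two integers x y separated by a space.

9249 680

d=185: √d = [13; 1,1,1,1,26] (ℓ=5, odd), read p_9/q_9
i=0: a=13 ⇒ p=13, q=1
…
i=3: a=1 ⇒ p=41, q=3
…
i=6: a=1 ⇒ p=1877, q=138
…
i=8: a=1 ⇒ p=5563, q=409
i=9: a=1 ⇒ p=9249, q=680
→ (9249, 680).  Check: 9249²=85544001, 185·680²=85544000, difference 1.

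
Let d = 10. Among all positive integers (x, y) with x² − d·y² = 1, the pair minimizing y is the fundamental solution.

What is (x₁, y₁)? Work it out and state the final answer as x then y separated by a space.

√10 = [3; 6, …], period ℓ=1 (odd) → k=1
i=0: a=3 ⇒ p=3, q=1
i=1: a=6 ⇒ p=19, q=6
→ (19, 6).  Check: 19²=361, 10·6²=360, difference 1.

19 6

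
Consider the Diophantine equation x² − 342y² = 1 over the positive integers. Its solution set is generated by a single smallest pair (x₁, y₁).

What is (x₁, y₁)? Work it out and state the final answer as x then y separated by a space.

37 2

√342 = [18; 2,36, …], period ℓ=2 (even) → k=1
a_0=18:  p_0=18·1+0=18,  q_0=18·0+1=1
a_1=2:  p_1=2·18+1=37,  q_1=2·1+0=2
(x₁, y₁) = (37, 2);  37² − 342·2² = 1 ✓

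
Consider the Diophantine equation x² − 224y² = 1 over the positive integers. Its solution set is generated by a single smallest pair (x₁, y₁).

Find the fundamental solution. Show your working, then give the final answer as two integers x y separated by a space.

√224 = [14; 1,28, …], period ℓ=2 (even) → k=1
a_0=14:  p_0=14·1+0=14,  q_0=14·0+1=1
a_1=1:  p_1=1·14+1=15,  q_1=1·1+0=1
(x₁, y₁) = (15, 1);  15² − 224·1² = 1 ✓

15 1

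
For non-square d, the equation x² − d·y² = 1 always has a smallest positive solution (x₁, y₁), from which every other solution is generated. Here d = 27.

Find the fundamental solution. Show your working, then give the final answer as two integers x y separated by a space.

√27 = [5; 5,10, …], period ℓ=2 (even) → k=1
a_0=5:  p_0=5·1+0=5,  q_0=5·0+1=1
a_1=5:  p_1=5·5+1=26,  q_1=5·1+0=5
→ (26, 5).  Check: 26²=676, 27·5²=675, difference 1.

26 5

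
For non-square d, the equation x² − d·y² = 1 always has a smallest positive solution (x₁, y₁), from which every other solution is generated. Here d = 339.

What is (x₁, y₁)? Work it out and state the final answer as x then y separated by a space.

97970 5321

√339 → a₀=18, period (2,2,2,1,17,1,2,2,2,36); ℓ=10 even so k=9
step 0: (18, 1)  from 18·(1,0) + (0,1)
…
step 2: (92, 5)  from 2·(37,2) + (18,1)
step 3: (221, 12)  from 2·(92,5) + (37,2)
step 4: (313, 17)  from 1·(221,12) + (92,5)
step 5: (5542, 301)  from 17·(313,17) + (221,12)
step 6: (5855, 318)  from 1·(5542,301) + (313,17)
step 7: (17252, 937)  from 2·(5855,318) + (5542,301)
step 8: (40359, 2192)  from 2·(17252,937) + (5855,318)
step 9: (97970, 5321)  from 2·(40359,2192) + (17252,937)
fundamental: x₁=97970, y₁=5321  (since 9598120900 − 339·28313041 = 1)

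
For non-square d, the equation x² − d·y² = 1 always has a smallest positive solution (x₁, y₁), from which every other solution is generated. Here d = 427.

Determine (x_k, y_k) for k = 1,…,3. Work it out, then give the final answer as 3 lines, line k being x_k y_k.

62 3
7687 372
953126 46125

[20; 1,1,1,40] for √427; ℓ=4 ⇒ convergent index 3
a_0=20:  p_0=20·1+0=20,  q_0=20·0+1=1
…
a_2=1:  p_2=1·21+20=41,  q_2=1·1+1=2
a_3=1:  p_3=1·41+21=62,  q_3=1·2+1=3
fundamental: x₁=62, y₁=3  (since 3844 − 427·9 = 1)
(62+3√427)^2 = 7687 + 372√427
(62+3√427)^3 = 953126 + 46125√427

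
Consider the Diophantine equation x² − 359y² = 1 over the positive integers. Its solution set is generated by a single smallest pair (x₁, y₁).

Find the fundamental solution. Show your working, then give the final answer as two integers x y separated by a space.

√359 → a₀=18, period (1,17,1,36); ℓ=4 even so k=3
i=0: a=18 ⇒ p=18, q=1
i=1: a=1 ⇒ p=19, q=1
i=2: a=17 ⇒ p=341, q=18
i=3: a=1 ⇒ p=360, q=19
(x₁, y₁) = (360, 19);  360² − 359·19² = 1 ✓

360 19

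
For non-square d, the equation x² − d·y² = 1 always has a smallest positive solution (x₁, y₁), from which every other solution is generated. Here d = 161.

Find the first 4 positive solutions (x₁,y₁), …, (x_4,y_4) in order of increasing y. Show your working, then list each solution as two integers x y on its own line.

11775 928
277301249 21854400
6530444402175 514671119072
153791965393920001 12120504832291200

√161 = [12; 1,2,4,1,2,1,4,2,1,24, …], period ℓ=10 (even) → k=9
step 0: (12, 1)  from 12·(1,0) + (0,1)
step 1: (13, 1)  from 1·(12,1) + (1,0)
step 2: (38, 3)  from 2·(13,1) + (12,1)
…
step 4: (203, 16)  from 1·(165,13) + (38,3)
step 5: (571, 45)  from 2·(203,16) + (165,13)
step 6: (774, 61)  from 1·(571,45) + (203,16)
step 7: (3667, 289)  from 4·(774,61) + (571,45)
step 8: (8108, 639)  from 2·(3667,289) + (774,61)
step 9: (11775, 928)  from 1·(8108,639) + (3667,289)
fundamental: x₁=11775, y₁=928  (since 138650625 − 161·861184 = 1)
(x_2, y_2) = (11775·11775 + 161·928·928, 11775·928 + 928·11775) = (277301249, 21854400)
(x_3, y_3) = (11775·277301249 + 161·928·21854400, 11775·21854400 + 928·277301249) = (6530444402175, 514671119072)
(x_4, y_4) = (11775·6530444402175 + 161·928·514671119072, 11775·514671119072 + 928·6530444402175) = (153791965393920001, 12120504832291200)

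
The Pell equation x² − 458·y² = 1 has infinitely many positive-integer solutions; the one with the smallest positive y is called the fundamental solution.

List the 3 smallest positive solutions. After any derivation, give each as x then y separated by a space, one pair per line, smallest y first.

22899 1070
1048728401 49003860
48029663286099 2244278779210

d=458: √d = [21; 2,2,42] (ℓ=3, odd), read p_5/q_5
k=0  a_k=21  p_k/q_k = 21/1
k=1  a_k=2  p_k/q_k = 43/2
k=2  a_k=2  p_k/q_k = 107/5
…
k=4  a_k=2  p_k/q_k = 9181/429
k=5  a_k=2  p_k/q_k = 22899/1070
(x₁, y₁) = (22899, 1070);  22899² − 458·1070² = 1 ✓
n=2: (22899,1070)∘(22899,1070) = (22899·22899+458·1070·1070, 22899·1070+1070·22899) = (1048728401,49003860)
n=3: (1048728401,49003860)∘(22899,1070) = (22899·1048728401+458·1070·49003860, 22899·49003860+1070·1048728401) = (48029663286099,2244278779210)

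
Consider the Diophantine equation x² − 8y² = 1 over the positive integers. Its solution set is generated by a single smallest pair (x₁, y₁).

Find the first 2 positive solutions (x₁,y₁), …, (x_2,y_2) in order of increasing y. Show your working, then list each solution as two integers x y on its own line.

3 1
17 6

√8 = [2; 1,4, …], period ℓ=2 (even) → k=1
a_0=2:  p_0=2·1+0=2,  q_0=2·0+1=1
a_1=1:  p_1=1·2+1=3,  q_1=1·1+0=1
fundamental: x₁=3, y₁=1  (since 9 − 8·1 = 1)
(3+1√8)^2 = 17 + 6√8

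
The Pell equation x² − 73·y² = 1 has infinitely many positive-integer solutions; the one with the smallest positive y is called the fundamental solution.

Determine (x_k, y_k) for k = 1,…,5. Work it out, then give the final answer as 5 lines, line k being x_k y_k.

√73 = [8; 1,1,5,5,1,1,16, …], period ℓ=7 (odd) → k=13
i=0: a=8 ⇒ p=8, q=1
i=1: a=1 ⇒ p=9, q=1
i=2: a=1 ⇒ p=17, q=2
i=3: a=5 ⇒ p=94, q=11
i=4: a=5 ⇒ p=487, q=57
i=5: a=1 ⇒ p=581, q=68
…
i=9: a=1 ⇒ p=36406, q=4261
i=10: a=5 ⇒ p=200767, q=23498
i=11: a=5 ⇒ p=1040241, q=121751
i=12: a=1 ⇒ p=1241008, q=145249
i=13: a=1 ⇒ p=2281249, q=267000
fundamental: x₁=2281249, y₁=267000  (since 5204097000001 − 73·71289000000 = 1)
(x_2, y_2) = (2281249·2281249 + 73·267000·267000, 2281249·267000 + 267000·2281249) = (10408194000001, 1218186966000)
(x_3, y_3) = (2281249·10408194000001 + 73·267000·1218186966000, 2281249·1218186966000 + 267000·10408194000001) = (47487364308614281249, 5557975596000801000)
(x_4, y_4) = (2281249·47487364308614281249 + 73·267000·5557975596000801000, 2281249·5557975596000801000 + 267000·47487364308614281249) = (216661004683313632776000001, 25358252540801244373932000)
(x_5, y_5) = (2281249·216661004683313632776000001 + 73·267000·25358252540801244373932000, 2281249·25358252540801244373932000 + 267000·216661004683313632776000001) = (988515400545561595548925838281249, 115696976500895037877980001335000)

2281249 267000
10408194000001 1218186966000
47487364308614281249 5557975596000801000
216661004683313632776000001 25358252540801244373932000
988515400545561595548925838281249 115696976500895037877980001335000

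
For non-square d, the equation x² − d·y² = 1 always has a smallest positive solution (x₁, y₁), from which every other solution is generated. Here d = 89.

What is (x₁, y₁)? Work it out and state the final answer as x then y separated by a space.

500001 53000

d=89: √d = [9; 2,3,3,2,18] (ℓ=5, odd), read p_9/q_9
k=0  a_k=9  p_k/q_k = 9/1
…
k=3  a_k=3  p_k/q_k = 217/23
…
k=6  a_k=2  p_k/q_k = 18934/2007
…
k=8  a_k=3  p_k/q_k = 216991/23001
k=9  a_k=2  p_k/q_k = 500001/53000
(x₁, y₁) = (500001, 53000);  500001² − 89·53000² = 1 ✓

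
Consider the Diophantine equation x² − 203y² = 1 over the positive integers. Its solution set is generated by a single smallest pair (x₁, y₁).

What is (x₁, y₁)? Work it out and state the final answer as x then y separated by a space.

[14; 4,28] for √203; ℓ=2 ⇒ convergent index 1
a_0=14:  p_0=14·1+0=14,  q_0=14·0+1=1
a_1=4:  p_1=4·14+1=57,  q_1=4·1+0=4
fundamental: x₁=57, y₁=4  (since 3249 − 203·16 = 1)

57 4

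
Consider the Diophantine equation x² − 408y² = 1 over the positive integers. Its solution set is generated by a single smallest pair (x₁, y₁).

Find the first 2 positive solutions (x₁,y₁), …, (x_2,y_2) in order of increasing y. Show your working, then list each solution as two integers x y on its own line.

101 5
20401 1010

[20; 5,40] for √408; ℓ=2 ⇒ convergent index 1
a_0=20:  p_0=20·1+0=20,  q_0=20·0+1=1
a_1=5:  p_1=5·20+1=101,  q_1=5·1+0=5
(x₁, y₁) = (101, 5);  101² − 408·5² = 1 ✓
n=2: (101,5)∘(101,5) = (101·101+408·5·5, 101·5+5·101) = (20401,1010)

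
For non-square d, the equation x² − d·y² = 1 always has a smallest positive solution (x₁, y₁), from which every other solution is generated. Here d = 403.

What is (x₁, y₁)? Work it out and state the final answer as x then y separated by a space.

669878 33369

√403 → a₀=20, period (13,2,1,3,1,3,1,2,13,40); ℓ=10 even so k=9
step 0: (20, 1)  from 20·(1,0) + (0,1)
step 1: (261, 13)  from 13·(20,1) + (1,0)
…
step 6: (14213, 708)  from 3·(3754,187) + (2951,147)
step 7: (17967, 895)  from 1·(14213,708) + (3754,187)
step 8: (50147, 2498)  from 2·(17967,895) + (14213,708)
step 9: (669878, 33369)  from 13·(50147,2498) + (17967,895)
(x₁, y₁) = (669878, 33369);  669878² − 403·33369² = 1 ✓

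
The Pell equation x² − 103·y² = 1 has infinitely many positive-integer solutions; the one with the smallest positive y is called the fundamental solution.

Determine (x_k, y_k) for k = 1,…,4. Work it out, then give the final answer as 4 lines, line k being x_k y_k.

d=103: √d = [10; 6,1,2,1,1,9,1,1,2,1,6,20] (ℓ=12, even), read p_11/q_11
step 0: (10, 1)  from 10·(1,0) + (0,1)
step 1: (61, 6)  from 6·(10,1) + (1,0)
…
step 4: (274, 27)  from 1·(203,20) + (71,7)
…
step 10: (33877, 3338)  from 1·(24266,2391) + (9611,947)
step 11: (227528, 22419)  from 6·(33877,3338) + (24266,2391)
→ (227528, 22419).  Check: 227528²=51768990784, 103·22419²=51768990783, difference 1.
k=2:  x_2 = 227528·227528+103·22419·22419 = 103537981567,  y_2 = 227528·22419+22419·227528 = 10201900464
k=3:  x_3 = 227528·103537981567+103·22419·10201900464 = 47115579739725224,  y_3 = 227528·10201900464+22419·103537981567 = 4642436017523565
k=4:  x_4 = 227528·47115579739725224+103·22419·4642436017523565 = 21440227253936863550977,  y_4 = 227528·4642436017523565+22419·47115579739725224 = 2112568364380001494176

227528 22419
103537981567 10201900464
47115579739725224 4642436017523565
21440227253936863550977 2112568364380001494176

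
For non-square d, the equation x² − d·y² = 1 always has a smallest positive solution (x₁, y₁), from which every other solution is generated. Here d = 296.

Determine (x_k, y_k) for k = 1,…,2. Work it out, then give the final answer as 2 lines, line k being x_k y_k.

√296 = [17; 4,1,7,1,4,34, …], period ℓ=6 (even) → k=5
k=0  a_k=17  p_k/q_k = 17/1
…
k=2  a_k=1  p_k/q_k = 86/5
…
k=4  a_k=1  p_k/q_k = 757/44
k=5  a_k=4  p_k/q_k = 3699/215
fundamental: x₁=3699, y₁=215  (since 13682601 − 296·46225 = 1)
k=2:  x_2 = 3699·3699+296·215·215 = 27365201,  y_2 = 3699·215+215·3699 = 1590570

3699 215
27365201 1590570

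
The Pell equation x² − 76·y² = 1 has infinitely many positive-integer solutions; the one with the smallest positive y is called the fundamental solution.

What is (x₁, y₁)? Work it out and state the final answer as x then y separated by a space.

57799 6630

[8; 1,2,1,1,5,4,5,1,1,2,1,16] for √76; ℓ=12 ⇒ convergent index 11
i=0: a=8 ⇒ p=8, q=1
i=1: a=1 ⇒ p=9, q=1
…
i=3: a=1 ⇒ p=35, q=4
i=4: a=1 ⇒ p=61, q=7
…
i=6: a=4 ⇒ p=1421, q=163
i=7: a=5 ⇒ p=7445, q=854
i=8: a=1 ⇒ p=8866, q=1017
i=9: a=1 ⇒ p=16311, q=1871
i=10: a=2 ⇒ p=41488, q=4759
i=11: a=1 ⇒ p=57799, q=6630
→ (57799, 6630).  Check: 57799²=3340724401, 76·6630²=3340724400, difference 1.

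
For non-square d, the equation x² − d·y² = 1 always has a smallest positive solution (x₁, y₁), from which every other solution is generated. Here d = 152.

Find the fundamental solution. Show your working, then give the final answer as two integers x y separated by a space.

[12; 3,24] for √152; ℓ=2 ⇒ convergent index 1
step 0: (12, 1)  from 12·(1,0) + (0,1)
step 1: (37, 3)  from 3·(12,1) + (1,0)
→ (37, 3).  Check: 37²=1369, 152·3²=1368, difference 1.

37 3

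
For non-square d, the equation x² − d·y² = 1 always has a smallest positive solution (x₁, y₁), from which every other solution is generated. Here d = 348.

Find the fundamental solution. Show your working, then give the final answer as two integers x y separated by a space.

√348 → a₀=18, period (1,1,1,8,1,1,1,36); ℓ=8 even so k=7
i=0: a=18 ⇒ p=18, q=1
i=1: a=1 ⇒ p=19, q=1
…
i=6: a=1 ⇒ p=1026, q=55
i=7: a=1 ⇒ p=1567, q=84
fundamental: x₁=1567, y₁=84  (since 2455489 − 348·7056 = 1)

1567 84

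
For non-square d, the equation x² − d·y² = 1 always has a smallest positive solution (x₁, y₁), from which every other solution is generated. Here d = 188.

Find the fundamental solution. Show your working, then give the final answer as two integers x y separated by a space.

[13; 1,2,2,6,2,2,1,26] for √188; ℓ=8 ⇒ convergent index 7
i=0: a=13 ⇒ p=13, q=1
i=1: a=1 ⇒ p=14, q=1
…
i=4: a=6 ⇒ p=617, q=45
i=5: a=2 ⇒ p=1330, q=97
i=6: a=2 ⇒ p=3277, q=239
i=7: a=1 ⇒ p=4607, q=336
(x₁, y₁) = (4607, 336);  4607² − 188·336² = 1 ✓

4607 336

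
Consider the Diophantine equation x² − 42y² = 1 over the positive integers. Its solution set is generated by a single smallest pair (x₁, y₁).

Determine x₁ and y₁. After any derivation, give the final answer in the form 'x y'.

[6; 2,12] for √42; ℓ=2 ⇒ convergent index 1
k=0  a_k=6  p_k/q_k = 6/1
k=1  a_k=2  p_k/q_k = 13/2
→ (13, 2).  Check: 13²=169, 42·2²=168, difference 1.

13 2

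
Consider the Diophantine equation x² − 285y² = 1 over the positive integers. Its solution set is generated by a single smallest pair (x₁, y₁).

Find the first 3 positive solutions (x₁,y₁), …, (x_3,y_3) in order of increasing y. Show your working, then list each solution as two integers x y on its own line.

√285 = [16; 1,7,2,7,1,32, …], period ℓ=6 (even) → k=5
k=0  a_k=16  p_k/q_k = 16/1
k=1  a_k=1  p_k/q_k = 17/1
…
k=4  a_k=7  p_k/q_k = 2144/127
k=5  a_k=1  p_k/q_k = 2431/144
→ (2431, 144).  Check: 2431²=5909761, 285·144²=5909760, difference 1.
n=2: (2431,144)∘(2431,144) = (2431·2431+285·144·144, 2431·144+144·2431) = (11819521,700128)
n=3: (11819521,700128)∘(2431,144) = (2431·11819521+285·144·700128, 2431·700128+144·11819521) = (57466508671,3404022192)

2431 144
11819521 700128
57466508671 3404022192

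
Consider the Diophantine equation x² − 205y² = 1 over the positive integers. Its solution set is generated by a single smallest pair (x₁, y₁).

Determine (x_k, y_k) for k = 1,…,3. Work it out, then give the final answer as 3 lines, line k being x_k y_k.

d=205: √d = [14; 3,6,1,4,1,6,3,28] (ℓ=8, even), read p_7/q_7
a_0=14:  p_0=14·1+0=14,  q_0=14·0+1=1
a_1=3:  p_1=3·14+1=43,  q_1=3·1+0=3
…
a_3=1:  p_3=1·272+43=315,  q_3=1·19+3=22
a_4=4:  p_4=4·315+272=1532,  q_4=4·22+19=107
…
a_6=6:  p_6=6·1847+1532=12614,  q_6=6·129+107=881
a_7=3:  p_7=3·12614+1847=39689,  q_7=3·881+129=2772
→ (39689, 2772).  Check: 39689²=1575216721, 205·2772²=1575216720, difference 1.
k=2:  x_2 = 39689·39689+205·2772·2772 = 3150433441,  y_2 = 39689·2772+2772·39689 = 220035816
k=3:  x_3 = 39689·3150433441+205·2772·220035816 = 250075105640009,  y_3 = 39689·220035816+2772·3150433441 = 17466002999676

39689 2772
3150433441 220035816
250075105640009 17466002999676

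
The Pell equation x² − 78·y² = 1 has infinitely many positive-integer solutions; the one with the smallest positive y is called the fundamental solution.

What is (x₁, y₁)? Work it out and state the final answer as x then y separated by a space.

d=78: √d = [8; 1,4,1,16] (ℓ=4, even), read p_3/q_3
i=0: a=8 ⇒ p=8, q=1
…
i=2: a=4 ⇒ p=44, q=5
i=3: a=1 ⇒ p=53, q=6
fundamental: x₁=53, y₁=6  (since 2809 − 78·36 = 1)

53 6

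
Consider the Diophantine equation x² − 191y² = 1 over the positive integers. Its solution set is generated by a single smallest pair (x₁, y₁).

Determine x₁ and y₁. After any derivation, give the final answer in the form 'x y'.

d=191: √d = [13; 1,4,1,1,3,…,4,1,26] (ℓ=16, even), read p_15/q_15
a_0=13:  p_0=13·1+0=13,  q_0=13·0+1=1
a_1=1:  p_1=1·13+1=14,  q_1=1·1+0=1
…
a_3=1:  p_3=1·69+14=83,  q_3=1·5+1=6
a_4=1:  p_4=1·83+69=152,  q_4=1·6+5=11
a_5=3:  p_5=3·152+83=539,  q_5=3·11+6=39
…
a_10=2:  p_10=2·83433+40217=207083,  q_10=2·6037+2910=14984
a_11=3:  p_11=3·207083+83433=704682,  q_11=3·14984+6037=50989
a_12=1:  p_12=1·704682+207083=911765,  q_12=1·50989+14984=65973
…
a_14=4:  p_14=4·1616447+911765=7377553,  q_14=4·116962+65973=533821
a_15=1:  p_15=1·7377553+1616447=8994000,  q_15=1·533821+116962=650783
(x₁, y₁) = (8994000, 650783);  8994000² − 191·650783² = 1 ✓

8994000 650783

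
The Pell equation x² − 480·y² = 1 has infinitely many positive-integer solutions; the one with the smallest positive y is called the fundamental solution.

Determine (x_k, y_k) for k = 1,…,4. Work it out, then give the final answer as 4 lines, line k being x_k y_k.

241 11
116161 5302
55989361 2555553
26986755841 1231771244

d=480: √d = [21; 1,9,1,42] (ℓ=4, even), read p_3/q_3
k=0  a_k=21  p_k/q_k = 21/1
k=1  a_k=1  p_k/q_k = 22/1
k=2  a_k=9  p_k/q_k = 219/10
k=3  a_k=1  p_k/q_k = 241/11
fundamental: x₁=241, y₁=11  (since 58081 − 480·121 = 1)
(x_2, y_2) = (241·241 + 480·11·11, 241·11 + 11·241) = (116161, 5302)
(x_3, y_3) = (241·116161 + 480·11·5302, 241·5302 + 11·116161) = (55989361, 2555553)
(x_4, y_4) = (241·55989361 + 480·11·2555553, 241·2555553 + 11·55989361) = (26986755841, 1231771244)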